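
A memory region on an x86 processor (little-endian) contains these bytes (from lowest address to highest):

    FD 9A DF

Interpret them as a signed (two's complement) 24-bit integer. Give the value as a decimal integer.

-2123011

Little-endian stores the least-significant byte at the lowest address.
Reassemble most-significant byte first: DF 9A FD → 0xDF9AFD.
Top bit is set, so as a signed 24-bit value this is 0xDF9AFD − 2^24 = -2123011.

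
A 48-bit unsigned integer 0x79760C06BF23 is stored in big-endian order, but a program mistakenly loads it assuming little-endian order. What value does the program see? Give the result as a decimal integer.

39303347205753

Stored big-endian, the bytes at ascending addresses are 79 76 0C 06 BF 23.
Read back as little-endian, the first byte is least significant, giving 0x23BF060C7679.
0x23BF060C7679 = 39303347205753.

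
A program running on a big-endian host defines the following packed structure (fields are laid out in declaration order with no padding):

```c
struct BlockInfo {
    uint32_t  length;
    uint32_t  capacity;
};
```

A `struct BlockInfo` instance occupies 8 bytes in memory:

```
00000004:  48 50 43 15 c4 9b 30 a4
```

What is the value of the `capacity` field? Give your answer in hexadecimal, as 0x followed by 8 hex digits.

0xC49B30A4

`capacity` follows `length` (4 bytes), so it starts at byte offset 4 and occupies 4 bytes.
Bytes at offsets 4..7: C4 9B 30 A4.
In big-endian order the high byte comes first in memory.
The bytes are already most-significant first: 0xC49B30A4.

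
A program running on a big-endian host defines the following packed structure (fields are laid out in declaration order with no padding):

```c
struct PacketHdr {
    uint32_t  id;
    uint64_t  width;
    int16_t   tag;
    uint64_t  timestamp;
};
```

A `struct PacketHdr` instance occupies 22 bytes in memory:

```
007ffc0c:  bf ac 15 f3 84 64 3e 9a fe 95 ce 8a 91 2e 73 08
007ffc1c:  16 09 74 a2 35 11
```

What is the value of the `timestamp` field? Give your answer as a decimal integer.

`timestamp` follows `id` (4 B), `width` (8 B), `tag` (2 B), so it starts at offset 4 + 8 + 2 = 14 and occupies 8 bytes.
Bytes at offsets 14..21: 73 08 16 09 74 A2 35 11.
Big-endian: lowest address holds the most-significant byte.
The bytes are already most-significant first: 0x7308160974A23511.
0x7308160974A23511 = 8288899344042702097.

8288899344042702097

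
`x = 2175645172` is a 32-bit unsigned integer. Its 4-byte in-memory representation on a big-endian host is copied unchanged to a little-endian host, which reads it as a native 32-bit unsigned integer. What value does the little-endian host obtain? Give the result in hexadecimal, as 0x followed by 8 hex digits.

2175645172 in 32-bit hexadecimal is 0x81ADB5F4.
Stored big-endian, the bytes at ascending addresses are 81 AD B5 F4.
Read back as little-endian, the first byte is least significant, giving 0xF4B5AD81.

0xF4B5AD81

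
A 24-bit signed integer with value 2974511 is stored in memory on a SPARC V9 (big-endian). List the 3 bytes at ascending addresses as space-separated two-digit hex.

2D 63 2F

2974511 in hexadecimal, padded to 24 bits, is 0x2D632F.
Split into bytes (most-significant first): 2D 63 2F.
In big-endian order the high byte comes first in memory.
So the memory order matches the most-significant-first order: 2D 63 2F.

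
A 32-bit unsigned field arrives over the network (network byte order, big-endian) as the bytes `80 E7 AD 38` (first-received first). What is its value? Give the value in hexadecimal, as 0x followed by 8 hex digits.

Big-endian stores the most-significant byte at the lowest address.
The bytes are already most-significant first: 0x80E7AD38.

0x80E7AD38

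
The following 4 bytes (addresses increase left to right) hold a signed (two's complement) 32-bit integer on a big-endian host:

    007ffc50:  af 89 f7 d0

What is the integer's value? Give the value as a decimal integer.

-1349912624

In big-endian order the high byte comes first in memory.
The bytes are already most-significant first: 0xAF89F7D0.
Top bit is set, so as a signed 32-bit value this is 0xAF89F7D0 − 2^32 = -1349912624.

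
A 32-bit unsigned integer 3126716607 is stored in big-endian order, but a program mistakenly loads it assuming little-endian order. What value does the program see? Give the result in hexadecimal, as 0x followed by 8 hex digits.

0xBFE85DBA

3126716607 in 32-bit hexadecimal is 0xBA5DE8BF.
Stored big-endian, the bytes at ascending addresses are BA 5D E8 BF.
Read back as little-endian, the first byte is least significant, giving 0xBFE85DBA.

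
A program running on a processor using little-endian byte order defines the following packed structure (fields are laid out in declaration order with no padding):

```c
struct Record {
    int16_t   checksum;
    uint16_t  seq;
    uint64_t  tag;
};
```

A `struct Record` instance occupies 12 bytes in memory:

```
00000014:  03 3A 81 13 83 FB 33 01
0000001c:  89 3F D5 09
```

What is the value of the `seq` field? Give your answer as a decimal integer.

`seq` follows `checksum` (2 bytes), so it starts at byte offset 2 and occupies 2 bytes.
Bytes at offsets 2..3: 81 13.
Little-endian stores the least-significant byte at the lowest address.
Reassemble most-significant byte first: 13 81 → 0x1381.
0x1381 = 4993.

4993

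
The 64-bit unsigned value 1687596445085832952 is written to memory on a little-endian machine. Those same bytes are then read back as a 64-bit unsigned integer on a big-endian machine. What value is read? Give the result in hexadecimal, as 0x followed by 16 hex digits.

1687596445085832952 in 64-bit hexadecimal is 0x176B8C06898D96F8.
Stored little-endian, the bytes at ascending addresses are F8 96 8D 89 06 8C 6B 17.
Read back as big-endian, the last byte is least significant, giving 0xF8968D89068C6B17.

0xF8968D89068C6B17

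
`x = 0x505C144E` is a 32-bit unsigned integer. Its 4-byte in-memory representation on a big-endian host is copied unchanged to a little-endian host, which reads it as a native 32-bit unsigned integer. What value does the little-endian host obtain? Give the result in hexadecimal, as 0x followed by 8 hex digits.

0x4E145C50

Stored big-endian, the bytes at ascending addresses are 50 5C 14 4E.
Read back as little-endian, the first byte is least significant, giving 0x4E145C50.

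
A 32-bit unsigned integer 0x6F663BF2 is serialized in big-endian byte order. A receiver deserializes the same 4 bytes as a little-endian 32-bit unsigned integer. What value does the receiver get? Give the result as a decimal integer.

4063979119

Stored big-endian, the bytes at ascending addresses are 6F 66 3B F2.
Read back as little-endian, the first byte is least significant, giving 0xF23B666F.
0xF23B666F = 4063979119.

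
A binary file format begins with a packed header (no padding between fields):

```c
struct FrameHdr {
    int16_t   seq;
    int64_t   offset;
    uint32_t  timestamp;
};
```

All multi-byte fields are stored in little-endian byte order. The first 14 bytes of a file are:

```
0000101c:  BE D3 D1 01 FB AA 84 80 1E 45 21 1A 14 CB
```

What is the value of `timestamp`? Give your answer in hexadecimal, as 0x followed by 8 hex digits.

`timestamp` follows `seq` (2 B), `offset` (8 B), so it starts at offset 2 + 8 = 10 and occupies 4 bytes.
Bytes at offsets 10..13: 21 1A 14 CB.
In little-endian order the low byte comes first in memory.
Reassemble most-significant byte first: CB 14 1A 21 → 0xCB141A21.

0xCB141A21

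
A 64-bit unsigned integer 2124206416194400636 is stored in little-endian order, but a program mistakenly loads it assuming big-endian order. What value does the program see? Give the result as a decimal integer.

2124206416194400636 in 64-bit hexadecimal is 0x1D7AB27B22DF717C.
Stored little-endian, the bytes at ascending addresses are 7C 71 DF 22 7B B2 7A 1D.
Read back as big-endian, the last byte is least significant, giving 0x7C71DF227BB27A1D.
0x7C71DF227BB27A1D = 8967193672268544541.

8967193672268544541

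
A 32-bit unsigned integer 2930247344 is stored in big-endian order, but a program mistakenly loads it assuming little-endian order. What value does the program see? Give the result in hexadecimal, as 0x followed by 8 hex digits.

0xB006A8AE

2930247344 in 32-bit hexadecimal is 0xAEA806B0.
Stored big-endian, the bytes at ascending addresses are AE A8 06 B0.
Read back as little-endian, the first byte is least significant, giving 0xB006A8AE.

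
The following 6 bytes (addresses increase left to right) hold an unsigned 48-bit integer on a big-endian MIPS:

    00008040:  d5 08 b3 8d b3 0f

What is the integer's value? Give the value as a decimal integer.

In big-endian order the high byte comes first in memory.
The bytes are already most-significant first: 0xD508B38DB30F.
0xD508B38DB30F = 234233348862735.

234233348862735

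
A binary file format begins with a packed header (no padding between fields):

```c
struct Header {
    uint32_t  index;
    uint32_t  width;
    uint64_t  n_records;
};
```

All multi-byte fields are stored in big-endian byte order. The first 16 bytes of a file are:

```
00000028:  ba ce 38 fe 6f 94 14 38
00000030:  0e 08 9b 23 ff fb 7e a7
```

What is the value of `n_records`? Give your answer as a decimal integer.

1011228695265509031

`n_records` follows `index` (4 B), `width` (4 B), so it starts at offset 4 + 4 = 8 and occupies 8 bytes.
Bytes at offsets 8..15: 0E 08 9B 23 FF FB 7E A7.
Big-endian: lowest address holds the most-significant byte.
The bytes are already most-significant first: 0x0E089B23FFFB7EA7.
0x0E089B23FFFB7EA7 = 1011228695265509031.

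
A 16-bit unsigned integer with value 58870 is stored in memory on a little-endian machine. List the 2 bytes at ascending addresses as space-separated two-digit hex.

58870 in hexadecimal, padded to 16 bits, is 0xE5F6.
Split into bytes (most-significant first): E5 F6.
Little-endian stores the least-significant byte at the lowest address.
So at ascending addresses the bytes are F6 E5.

F6 E5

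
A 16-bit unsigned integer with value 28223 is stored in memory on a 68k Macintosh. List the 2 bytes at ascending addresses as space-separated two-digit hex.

6E 3F

28223 in hexadecimal, padded to 16 bits, is 0x6E3F.
Split into bytes (most-significant first): 6E 3F.
Big-endian: lowest address holds the most-significant byte.
So the memory order matches the most-significant-first order: 6E 3F.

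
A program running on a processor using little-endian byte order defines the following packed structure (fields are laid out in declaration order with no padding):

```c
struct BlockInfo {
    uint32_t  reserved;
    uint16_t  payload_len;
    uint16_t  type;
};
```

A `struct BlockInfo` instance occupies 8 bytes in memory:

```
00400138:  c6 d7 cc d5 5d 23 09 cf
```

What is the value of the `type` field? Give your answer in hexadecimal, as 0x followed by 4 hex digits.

`type` follows `reserved` (4 B), `payload_len` (2 B), so it starts at offset 4 + 2 = 6 and occupies 2 bytes.
Bytes at offsets 6..7: 09 CF.
Little-endian: lowest address holds the least-significant byte.
Reassemble most-significant byte first: CF 09 → 0xCF09.

0xCF09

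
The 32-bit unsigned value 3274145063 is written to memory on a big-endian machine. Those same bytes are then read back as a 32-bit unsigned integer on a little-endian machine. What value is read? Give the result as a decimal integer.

662513603

3274145063 in 32-bit hexadecimal is 0xC3277D27.
Stored big-endian, the bytes at ascending addresses are C3 27 7D 27.
Read back as little-endian, the first byte is least significant, giving 0x277D27C3.
0x277D27C3 = 662513603.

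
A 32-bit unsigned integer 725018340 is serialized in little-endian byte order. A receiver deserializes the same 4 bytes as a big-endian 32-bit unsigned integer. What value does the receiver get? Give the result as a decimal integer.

3840292395

725018340 in 32-bit hexadecimal is 0x2B36E6E4.
Stored little-endian, the bytes at ascending addresses are E4 E6 36 2B.
Read back as big-endian, the last byte is least significant, giving 0xE4E6362B.
0xE4E6362B = 3840292395.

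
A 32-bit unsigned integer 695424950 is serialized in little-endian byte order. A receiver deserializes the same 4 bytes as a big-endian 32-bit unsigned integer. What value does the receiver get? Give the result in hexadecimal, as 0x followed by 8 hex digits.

0xB6577329

695424950 in 32-bit hexadecimal is 0x297357B6.
Stored little-endian, the bytes at ascending addresses are B6 57 73 29.
Read back as big-endian, the last byte is least significant, giving 0xB6577329.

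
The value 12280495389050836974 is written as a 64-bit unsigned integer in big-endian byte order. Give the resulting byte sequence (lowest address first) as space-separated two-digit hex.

AA 6D 15 7D D2 32 97 EE

12280495389050836974 in hexadecimal, padded to 64 bits, is 0xAA6D157DD23297EE.
Split into bytes (most-significant first): AA 6D 15 7D D2 32 97 EE.
In big-endian order the high byte comes first in memory.
So the memory order matches the most-significant-first order: AA 6D 15 7D D2 32 97 EE.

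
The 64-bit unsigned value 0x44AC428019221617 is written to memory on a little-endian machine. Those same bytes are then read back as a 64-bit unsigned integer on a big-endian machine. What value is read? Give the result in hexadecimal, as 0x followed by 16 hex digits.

0x171622198042AC44

Stored little-endian, the bytes at ascending addresses are 17 16 22 19 80 42 AC 44.
Read back as big-endian, the last byte is least significant, giving 0x171622198042AC44.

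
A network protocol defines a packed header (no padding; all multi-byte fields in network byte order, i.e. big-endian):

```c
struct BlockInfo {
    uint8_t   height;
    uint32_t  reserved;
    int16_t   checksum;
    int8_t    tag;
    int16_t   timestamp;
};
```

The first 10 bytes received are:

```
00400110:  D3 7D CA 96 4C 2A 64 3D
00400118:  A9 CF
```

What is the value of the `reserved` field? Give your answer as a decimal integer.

`reserved` follows `height` (1 byte), so it starts at byte offset 1 and occupies 4 bytes.
Bytes at offsets 1..4: 7D CA 96 4C.
Big-endian: lowest address holds the most-significant byte.
The bytes are already most-significant first: 0x7DCA964C.
0x7DCA964C = 2110428748.

2110428748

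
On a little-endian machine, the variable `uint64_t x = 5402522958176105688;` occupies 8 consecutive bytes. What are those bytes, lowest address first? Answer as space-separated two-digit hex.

5402522958176105688 in hexadecimal, padded to 64 bits, is 0x4AF99E01B4FAB4D8.
Split into bytes (most-significant first): 4A F9 9E 01 B4 FA B4 D8.
In little-endian order the low byte comes first in memory.
So at ascending addresses the bytes are D8 B4 FA B4 01 9E F9 4A.

D8 B4 FA B4 01 9E F9 4A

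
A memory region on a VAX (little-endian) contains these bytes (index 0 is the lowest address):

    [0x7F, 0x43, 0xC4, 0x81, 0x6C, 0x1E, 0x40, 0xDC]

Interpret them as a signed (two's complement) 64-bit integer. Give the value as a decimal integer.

In little-endian order the low byte comes first in memory.
Reassemble most-significant byte first: DC 40 1E 6C 81 C4 43 7F → 0xDC401E6C81C4437F.
Top bit is set, so as a signed 64-bit value this is 0xDC401E6C81C4437F − 2^64 = -2576025535473499265.

-2576025535473499265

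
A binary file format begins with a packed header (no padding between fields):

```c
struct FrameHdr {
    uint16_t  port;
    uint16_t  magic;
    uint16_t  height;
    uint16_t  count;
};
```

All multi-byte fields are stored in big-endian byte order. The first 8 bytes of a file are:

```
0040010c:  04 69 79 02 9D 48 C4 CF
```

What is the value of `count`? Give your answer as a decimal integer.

`count` follows `port` (2 B), `magic` (2 B), `height` (2 B), so it starts at offset 2 + 2 + 2 = 6 and occupies 2 bytes.
Bytes at offsets 6..7: C4 CF.
Big-endian: lowest address holds the most-significant byte.
The bytes are already most-significant first: 0xC4CF.
0xC4CF = 50383.

50383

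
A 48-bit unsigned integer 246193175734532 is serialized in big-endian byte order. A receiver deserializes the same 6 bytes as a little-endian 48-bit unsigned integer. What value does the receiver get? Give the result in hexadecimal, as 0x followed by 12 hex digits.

246193175734532 in 48-bit hexadecimal is 0xDFE950C92904.
Stored big-endian, the bytes at ascending addresses are DF E9 50 C9 29 04.
Read back as little-endian, the first byte is least significant, giving 0x0429C950E9DF.

0x0429C950E9DF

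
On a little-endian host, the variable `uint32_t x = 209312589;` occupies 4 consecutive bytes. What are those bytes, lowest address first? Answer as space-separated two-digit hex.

4D DB 79 0C

209312589 in hexadecimal, padded to 32 bits, is 0x0C79DB4D.
Split into bytes (most-significant first): 0C 79 DB 4D.
Little-endian stores the least-significant byte at the lowest address.
So at ascending addresses the bytes are 4D DB 79 0C.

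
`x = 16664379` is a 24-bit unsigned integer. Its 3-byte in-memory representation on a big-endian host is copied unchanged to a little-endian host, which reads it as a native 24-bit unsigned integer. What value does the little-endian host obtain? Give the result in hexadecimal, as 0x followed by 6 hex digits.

0x3B47FE

16664379 in 24-bit hexadecimal is 0xFE473B.
Stored big-endian, the bytes at ascending addresses are FE 47 3B.
Read back as little-endian, the first byte is least significant, giving 0x3B47FE.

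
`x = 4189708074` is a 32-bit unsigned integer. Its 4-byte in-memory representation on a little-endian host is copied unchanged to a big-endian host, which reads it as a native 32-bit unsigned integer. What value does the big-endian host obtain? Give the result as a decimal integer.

4189708074 in 32-bit hexadecimal is 0xF9B9DF2A.
Stored little-endian, the bytes at ascending addresses are 2A DF B9 F9.
Read back as big-endian, the last byte is least significant, giving 0x2ADFB9F9.
0x2ADFB9F9 = 719305209.

719305209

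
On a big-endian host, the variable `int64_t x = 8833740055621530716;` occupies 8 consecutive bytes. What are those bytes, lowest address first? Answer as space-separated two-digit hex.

8833740055621530716 in hexadecimal, padded to 64 bits, is 0x7A97BFC70575F45C.
Split into bytes (most-significant first): 7A 97 BF C7 05 75 F4 5C.
Big-endian stores the most-significant byte at the lowest address.
So the memory order matches the most-significant-first order: 7A 97 BF C7 05 75 F4 5C.

7A 97 BF C7 05 75 F4 5C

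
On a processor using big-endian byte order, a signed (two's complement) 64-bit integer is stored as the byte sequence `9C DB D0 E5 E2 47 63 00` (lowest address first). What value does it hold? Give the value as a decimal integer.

-7143886698130742528

Big-endian stores the most-significant byte at the lowest address.
The bytes are already most-significant first: 0x9CDBD0E5E2476300.
Top bit is set, so as a signed 64-bit value this is 0x9CDBD0E5E2476300 − 2^64 = -7143886698130742528.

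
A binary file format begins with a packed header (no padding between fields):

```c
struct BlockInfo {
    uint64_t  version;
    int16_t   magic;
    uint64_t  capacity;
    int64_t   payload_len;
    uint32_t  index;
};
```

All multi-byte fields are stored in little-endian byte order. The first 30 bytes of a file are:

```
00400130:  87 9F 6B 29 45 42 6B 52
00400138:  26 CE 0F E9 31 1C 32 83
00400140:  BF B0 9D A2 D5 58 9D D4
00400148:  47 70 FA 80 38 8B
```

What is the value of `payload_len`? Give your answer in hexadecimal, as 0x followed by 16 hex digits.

0x7047D49D58D5A29D

`payload_len` follows `version` (8 B), `magic` (2 B), `capacity` (8 B), so it starts at offset 8 + 2 + 8 = 18 and occupies 8 bytes.
Bytes at offsets 18..25: 9D A2 D5 58 9D D4 47 70.
In little-endian order the low byte comes first in memory.
Reassemble most-significant byte first: 70 47 D4 9D 58 D5 A2 9D → 0x7047D49D58D5A29D.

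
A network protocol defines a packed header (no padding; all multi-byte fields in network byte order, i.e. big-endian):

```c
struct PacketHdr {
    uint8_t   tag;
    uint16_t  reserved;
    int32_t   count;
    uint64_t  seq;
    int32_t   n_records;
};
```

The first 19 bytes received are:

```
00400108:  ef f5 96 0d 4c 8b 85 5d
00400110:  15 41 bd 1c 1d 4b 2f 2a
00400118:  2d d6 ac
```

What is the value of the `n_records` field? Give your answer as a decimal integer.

`n_records` follows `tag` (1 B), `reserved` (2 B), `count` (4 B), `seq` (8 B), so it starts at offset 1 + 2 + 4 + 8 = 15 and occupies 4 bytes.
Bytes at offsets 15..18: 2A 2D D6 AC.
In big-endian order the high byte comes first in memory.
The bytes are already most-significant first: 0x2A2DD6AC.
0x2A2DD6AC = 707647148.

707647148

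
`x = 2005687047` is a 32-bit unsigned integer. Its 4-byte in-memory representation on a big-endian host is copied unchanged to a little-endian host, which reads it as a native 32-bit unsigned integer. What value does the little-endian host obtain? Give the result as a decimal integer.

123440247

2005687047 in 32-bit hexadecimal is 0x778C5B07.
Stored big-endian, the bytes at ascending addresses are 77 8C 5B 07.
Read back as little-endian, the first byte is least significant, giving 0x075B8C77.
0x075B8C77 = 123440247.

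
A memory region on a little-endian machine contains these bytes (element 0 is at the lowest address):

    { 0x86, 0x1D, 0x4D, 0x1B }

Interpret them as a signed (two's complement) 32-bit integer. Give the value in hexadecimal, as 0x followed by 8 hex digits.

Little-endian stores the least-significant byte at the lowest address.
Reassemble most-significant byte first: 1B 4D 1D 86 → 0x1B4D1D86.

0x1B4D1D86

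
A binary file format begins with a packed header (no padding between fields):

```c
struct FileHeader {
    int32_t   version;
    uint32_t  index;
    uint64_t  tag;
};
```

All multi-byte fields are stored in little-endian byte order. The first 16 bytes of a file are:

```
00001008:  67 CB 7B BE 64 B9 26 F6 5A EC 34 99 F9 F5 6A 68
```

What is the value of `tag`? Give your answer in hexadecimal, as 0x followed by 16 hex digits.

`tag` follows `version` (4 B), `index` (4 B), so it starts at offset 4 + 4 = 8 and occupies 8 bytes.
Bytes at offsets 8..15: 5A EC 34 99 F9 F5 6A 68.
Little-endian stores the least-significant byte at the lowest address.
Reassemble most-significant byte first: 68 6A F5 F9 99 34 EC 5A → 0x686AF5F99934EC5A.

0x686AF5F99934EC5A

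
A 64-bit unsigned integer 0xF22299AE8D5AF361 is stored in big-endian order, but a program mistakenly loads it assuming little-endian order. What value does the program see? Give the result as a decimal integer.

Stored big-endian, the bytes at ascending addresses are F2 22 99 AE 8D 5A F3 61.
Read back as little-endian, the first byte is least significant, giving 0x61F35A8DAE9922F2.
0x61F35A8DAE9922F2 = 7058084605585859314.

7058084605585859314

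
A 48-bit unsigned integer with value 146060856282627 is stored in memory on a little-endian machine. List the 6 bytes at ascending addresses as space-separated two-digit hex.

146060856282627 in hexadecimal, padded to 48 bits, is 0x84D771744E03.
Split into bytes (most-significant first): 84 D7 71 74 4E 03.
Little-endian: lowest address holds the least-significant byte.
So at ascending addresses the bytes are 03 4E 74 71 D7 84.

03 4E 74 71 D7 84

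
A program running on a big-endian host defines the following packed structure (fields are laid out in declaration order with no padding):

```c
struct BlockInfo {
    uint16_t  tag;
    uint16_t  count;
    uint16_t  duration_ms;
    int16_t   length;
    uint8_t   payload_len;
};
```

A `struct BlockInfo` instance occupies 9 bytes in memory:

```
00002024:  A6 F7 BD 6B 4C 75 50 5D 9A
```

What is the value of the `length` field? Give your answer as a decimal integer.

20573

`length` follows `tag` (2 B), `count` (2 B), `duration_ms` (2 B), so it starts at offset 2 + 2 + 2 = 6 and occupies 2 bytes.
Bytes at offsets 6..7: 50 5D.
In big-endian order the high byte comes first in memory.
The bytes are already most-significant first: 0x505D.
0x505D = 20573.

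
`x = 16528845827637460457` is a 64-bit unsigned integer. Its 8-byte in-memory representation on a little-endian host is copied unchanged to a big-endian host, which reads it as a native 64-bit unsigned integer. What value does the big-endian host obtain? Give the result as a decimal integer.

16528845827637460457 in 64-bit hexadecimal is 0xE56241B4E7873DE9.
Stored little-endian, the bytes at ascending addresses are E9 3D 87 E7 B4 41 62 E5.
Read back as big-endian, the last byte is least significant, giving 0xE93D87E7B44162E5.
0xE93D87E7B44162E5 = 16806738813647938277.

16806738813647938277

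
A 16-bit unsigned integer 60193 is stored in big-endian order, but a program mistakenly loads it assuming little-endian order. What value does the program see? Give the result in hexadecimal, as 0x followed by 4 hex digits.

60193 in 16-bit hexadecimal is 0xEB21.
Stored big-endian, the bytes at ascending addresses are EB 21.
Read back as little-endian, the first byte is least significant, giving 0x21EB.

0x21EB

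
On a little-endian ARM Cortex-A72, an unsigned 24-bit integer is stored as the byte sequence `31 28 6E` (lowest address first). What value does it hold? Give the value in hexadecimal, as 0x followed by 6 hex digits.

0x6E2831

Little-endian: lowest address holds the least-significant byte.
Reassemble most-significant byte first: 6E 28 31 → 0x6E2831.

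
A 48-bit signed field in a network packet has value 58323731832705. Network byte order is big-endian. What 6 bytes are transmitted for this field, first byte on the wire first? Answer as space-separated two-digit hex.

35 0B 8D 51 5F 81

58323731832705 in hexadecimal, padded to 48 bits, is 0x350B8D515F81.
Split into bytes (most-significant first): 35 0B 8D 51 5F 81.
In big-endian order the high byte comes first in memory.
So the memory order matches the most-significant-first order: 35 0B 8D 51 5F 81.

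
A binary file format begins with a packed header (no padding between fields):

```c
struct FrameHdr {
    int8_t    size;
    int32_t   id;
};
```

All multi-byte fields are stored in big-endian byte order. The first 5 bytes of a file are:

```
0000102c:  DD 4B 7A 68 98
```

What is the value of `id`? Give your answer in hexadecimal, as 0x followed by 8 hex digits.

0x4B7A6898

`id` follows `size` (1 byte), so it starts at byte offset 1 and occupies 4 bytes.
Bytes at offsets 1..4: 4B 7A 68 98.
Big-endian stores the most-significant byte at the lowest address.
The bytes are already most-significant first: 0x4B7A6898.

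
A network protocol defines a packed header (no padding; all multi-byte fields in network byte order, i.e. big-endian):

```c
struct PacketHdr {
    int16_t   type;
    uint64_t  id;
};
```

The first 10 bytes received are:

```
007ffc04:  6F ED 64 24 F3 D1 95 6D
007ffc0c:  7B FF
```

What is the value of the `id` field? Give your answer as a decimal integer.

7216160584435071999

`id` follows `type` (2 bytes), so it starts at byte offset 2 and occupies 8 bytes.
Bytes at offsets 2..9: 64 24 F3 D1 95 6D 7B FF.
In big-endian order the high byte comes first in memory.
The bytes are already most-significant first: 0x6424F3D1956D7BFF.
0x6424F3D1956D7BFF = 7216160584435071999.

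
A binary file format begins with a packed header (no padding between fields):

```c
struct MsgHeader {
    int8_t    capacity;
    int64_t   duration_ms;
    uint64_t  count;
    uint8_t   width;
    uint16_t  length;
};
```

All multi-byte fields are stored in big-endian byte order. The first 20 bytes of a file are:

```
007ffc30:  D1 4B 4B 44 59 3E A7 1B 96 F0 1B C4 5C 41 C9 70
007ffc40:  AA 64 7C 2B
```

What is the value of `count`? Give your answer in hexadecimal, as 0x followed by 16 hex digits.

0xF01BC45C41C970AA

`count` follows `capacity` (1 B), `duration_ms` (8 B), so it starts at offset 1 + 8 = 9 and occupies 8 bytes.
Bytes at offsets 9..16: F0 1B C4 5C 41 C9 70 AA.
Big-endian: lowest address holds the most-significant byte.
The bytes are already most-significant first: 0xF01BC45C41C970AA.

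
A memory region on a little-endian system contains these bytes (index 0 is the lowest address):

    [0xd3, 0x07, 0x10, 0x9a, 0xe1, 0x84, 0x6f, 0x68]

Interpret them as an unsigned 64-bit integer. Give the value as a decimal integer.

Little-endian stores the least-significant byte at the lowest address.
Reassemble most-significant byte first: 68 6F 84 E1 9A 10 07 D3 → 0x686F84E19A1007D3.
0x686F84E19A1007D3 = 7525379606846638035.

7525379606846638035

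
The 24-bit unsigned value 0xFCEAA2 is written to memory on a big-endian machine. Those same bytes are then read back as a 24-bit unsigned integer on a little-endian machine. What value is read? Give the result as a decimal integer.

Stored big-endian, the bytes at ascending addresses are FC EA A2.
Read back as little-endian, the first byte is least significant, giving 0xA2EAFC.
0xA2EAFC = 10676988.

10676988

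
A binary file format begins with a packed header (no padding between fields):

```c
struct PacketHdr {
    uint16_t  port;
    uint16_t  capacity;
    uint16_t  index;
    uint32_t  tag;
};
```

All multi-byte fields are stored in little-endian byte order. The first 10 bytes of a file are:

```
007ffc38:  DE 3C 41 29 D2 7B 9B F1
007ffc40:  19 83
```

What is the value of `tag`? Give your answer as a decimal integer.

2199515547

`tag` follows `port` (2 B), `capacity` (2 B), `index` (2 B), so it starts at offset 2 + 2 + 2 = 6 and occupies 4 bytes.
Bytes at offsets 6..9: 9B F1 19 83.
Little-endian: lowest address holds the least-significant byte.
Reassemble most-significant byte first: 83 19 F1 9B → 0x8319F19B.
0x8319F19B = 2199515547.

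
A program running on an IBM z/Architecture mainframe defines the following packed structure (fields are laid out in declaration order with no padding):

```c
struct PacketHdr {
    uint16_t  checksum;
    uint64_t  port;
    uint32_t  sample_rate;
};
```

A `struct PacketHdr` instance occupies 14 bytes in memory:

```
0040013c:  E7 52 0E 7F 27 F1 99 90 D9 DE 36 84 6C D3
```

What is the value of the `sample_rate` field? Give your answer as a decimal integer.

`sample_rate` follows `checksum` (2 B), `port` (8 B), so it starts at offset 2 + 8 = 10 and occupies 4 bytes.
Bytes at offsets 10..13: 36 84 6C D3.
In big-endian order the high byte comes first in memory.
The bytes are already most-significant first: 0x36846CD3.
0x36846CD3 = 914648275.

914648275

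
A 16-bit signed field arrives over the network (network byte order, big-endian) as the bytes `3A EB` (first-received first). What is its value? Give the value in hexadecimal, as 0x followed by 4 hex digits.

0x3AEB

In big-endian order the high byte comes first in memory.
The bytes are already most-significant first: 0x3AEB.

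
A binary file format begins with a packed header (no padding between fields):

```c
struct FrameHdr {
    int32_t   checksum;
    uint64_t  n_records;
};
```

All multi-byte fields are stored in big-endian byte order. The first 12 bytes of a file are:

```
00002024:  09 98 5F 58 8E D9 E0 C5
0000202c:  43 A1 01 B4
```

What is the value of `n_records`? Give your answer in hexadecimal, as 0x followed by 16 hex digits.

`n_records` follows `checksum` (4 bytes), so it starts at byte offset 4 and occupies 8 bytes.
Bytes at offsets 4..11: 8E D9 E0 C5 43 A1 01 B4.
In big-endian order the high byte comes first in memory.
The bytes are already most-significant first: 0x8ED9E0C543A101B4.

0x8ED9E0C543A101B4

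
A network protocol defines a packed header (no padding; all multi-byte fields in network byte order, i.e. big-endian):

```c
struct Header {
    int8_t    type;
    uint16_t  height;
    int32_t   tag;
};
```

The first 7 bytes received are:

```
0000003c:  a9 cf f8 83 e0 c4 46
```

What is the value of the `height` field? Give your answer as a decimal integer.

`height` follows `type` (1 byte), so it starts at byte offset 1 and occupies 2 bytes.
Bytes at offsets 1..2: CF F8.
Big-endian: lowest address holds the most-significant byte.
The bytes are already most-significant first: 0xCFF8.
0xCFF8 = 53240.

53240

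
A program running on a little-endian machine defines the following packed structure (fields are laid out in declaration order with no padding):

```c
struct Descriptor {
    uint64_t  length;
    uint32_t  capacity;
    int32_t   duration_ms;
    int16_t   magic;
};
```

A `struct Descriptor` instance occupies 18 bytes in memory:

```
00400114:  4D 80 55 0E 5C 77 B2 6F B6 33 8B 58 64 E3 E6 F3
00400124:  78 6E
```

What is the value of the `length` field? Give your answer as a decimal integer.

`length` is the first field, at byte offset 0, occupying 8 bytes.
Bytes at offsets 0..7: 4D 80 55 0E 5C 77 B2 6F.
Little-endian: lowest address holds the least-significant byte.
Reassemble most-significant byte first: 6F B2 77 5C 0E 55 80 4D → 0x6FB2775C0E55804D.
0x6FB2775C0E55804D = 8048626721325678669.

8048626721325678669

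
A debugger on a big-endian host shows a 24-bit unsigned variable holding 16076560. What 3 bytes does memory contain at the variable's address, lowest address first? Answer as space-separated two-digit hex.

F5 4F 10

16076560 in hexadecimal, padded to 24 bits, is 0xF54F10.
Split into bytes (most-significant first): F5 4F 10.
Big-endian: lowest address holds the most-significant byte.
So the memory order matches the most-significant-first order: F5 4F 10.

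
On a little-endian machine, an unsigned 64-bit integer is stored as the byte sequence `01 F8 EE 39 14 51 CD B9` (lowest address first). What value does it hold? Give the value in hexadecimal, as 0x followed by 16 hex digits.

0xB9CD511439EEF801

Little-endian stores the least-significant byte at the lowest address.
Reassemble most-significant byte first: B9 CD 51 14 39 EE F8 01 → 0xB9CD511439EEF801.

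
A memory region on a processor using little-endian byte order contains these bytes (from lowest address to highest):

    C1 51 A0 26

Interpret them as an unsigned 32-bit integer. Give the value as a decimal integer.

648040897

Little-endian: lowest address holds the least-significant byte.
Reassemble most-significant byte first: 26 A0 51 C1 → 0x26A051C1.
0x26A051C1 = 648040897.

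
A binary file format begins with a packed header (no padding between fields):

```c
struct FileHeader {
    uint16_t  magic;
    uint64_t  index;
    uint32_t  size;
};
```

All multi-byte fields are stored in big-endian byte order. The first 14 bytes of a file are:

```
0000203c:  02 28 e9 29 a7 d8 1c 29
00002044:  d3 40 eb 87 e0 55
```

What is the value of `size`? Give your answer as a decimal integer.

3951550549

`size` follows `magic` (2 B), `index` (8 B), so it starts at offset 2 + 8 = 10 and occupies 4 bytes.
Bytes at offsets 10..13: EB 87 E0 55.
Big-endian: lowest address holds the most-significant byte.
The bytes are already most-significant first: 0xEB87E055.
0xEB87E055 = 3951550549.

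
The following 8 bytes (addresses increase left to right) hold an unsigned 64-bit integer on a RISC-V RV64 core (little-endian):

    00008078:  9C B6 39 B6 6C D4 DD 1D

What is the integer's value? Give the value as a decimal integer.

In little-endian order the low byte comes first in memory.
Reassemble most-significant byte first: 1D DD D4 6C B6 39 B6 9C → 0x1DDDD46CB639B69C.
0x1DDDD46CB639B69C = 2152109760331757212.

2152109760331757212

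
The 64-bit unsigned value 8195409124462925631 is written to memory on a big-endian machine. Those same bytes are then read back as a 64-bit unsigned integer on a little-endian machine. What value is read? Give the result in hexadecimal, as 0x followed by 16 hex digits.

8195409124462925631 in 64-bit hexadecimal is 0x71BBF12D749B973F.
Stored big-endian, the bytes at ascending addresses are 71 BB F1 2D 74 9B 97 3F.
Read back as little-endian, the first byte is least significant, giving 0x3F979B742DF1BB71.

0x3F979B742DF1BB71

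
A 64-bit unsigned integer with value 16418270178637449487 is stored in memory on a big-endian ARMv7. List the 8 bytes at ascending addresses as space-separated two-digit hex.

E3 D9 69 BD 60 13 09 0F

16418270178637449487 in hexadecimal, padded to 64 bits, is 0xE3D969BD6013090F.
Split into bytes (most-significant first): E3 D9 69 BD 60 13 09 0F.
Big-endian stores the most-significant byte at the lowest address.
So the memory order matches the most-significant-first order: E3 D9 69 BD 60 13 09 0F.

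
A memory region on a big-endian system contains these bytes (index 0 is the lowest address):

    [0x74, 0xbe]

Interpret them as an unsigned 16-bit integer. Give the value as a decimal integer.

29886

In big-endian order the high byte comes first in memory.
The bytes are already most-significant first: 0x74BE.
0x74BE = 29886.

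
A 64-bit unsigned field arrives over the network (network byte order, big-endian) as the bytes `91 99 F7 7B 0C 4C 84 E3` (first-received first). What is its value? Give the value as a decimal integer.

10491688914795660515

Big-endian: lowest address holds the most-significant byte.
The bytes are already most-significant first: 0x9199F77B0C4C84E3.
0x9199F77B0C4C84E3 = 10491688914795660515.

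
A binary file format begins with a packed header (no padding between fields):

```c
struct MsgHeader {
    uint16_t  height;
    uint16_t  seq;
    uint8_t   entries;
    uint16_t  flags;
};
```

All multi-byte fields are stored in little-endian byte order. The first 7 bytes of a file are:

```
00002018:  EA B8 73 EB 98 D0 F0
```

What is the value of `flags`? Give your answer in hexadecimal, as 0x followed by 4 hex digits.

0xF0D0

`flags` follows `height` (2 B), `seq` (2 B), `entries` (1 B), so it starts at offset 2 + 2 + 1 = 5 and occupies 2 bytes.
Bytes at offsets 5..6: D0 F0.
Little-endian stores the least-significant byte at the lowest address.
Reassemble most-significant byte first: F0 D0 → 0xF0D0.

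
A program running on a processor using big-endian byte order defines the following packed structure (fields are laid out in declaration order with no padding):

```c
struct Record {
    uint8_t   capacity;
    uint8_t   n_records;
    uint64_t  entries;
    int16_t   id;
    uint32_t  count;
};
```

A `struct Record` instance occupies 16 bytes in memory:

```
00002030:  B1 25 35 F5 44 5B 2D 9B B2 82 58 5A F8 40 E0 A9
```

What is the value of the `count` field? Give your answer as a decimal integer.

4165001385

`count` follows `capacity` (1 B), `n_records` (1 B), `entries` (8 B), `id` (2 B), so it starts at offset 1 + 1 + 8 + 2 = 12 and occupies 4 bytes.
Bytes at offsets 12..15: F8 40 E0 A9.
Big-endian stores the most-significant byte at the lowest address.
The bytes are already most-significant first: 0xF840E0A9.
0xF840E0A9 = 4165001385.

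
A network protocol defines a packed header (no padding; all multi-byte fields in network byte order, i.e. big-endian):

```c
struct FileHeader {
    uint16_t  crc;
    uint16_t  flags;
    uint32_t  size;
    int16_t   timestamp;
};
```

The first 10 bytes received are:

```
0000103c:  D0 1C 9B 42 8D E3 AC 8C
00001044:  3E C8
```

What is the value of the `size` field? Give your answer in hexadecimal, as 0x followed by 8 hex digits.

`size` follows `crc` (2 B), `flags` (2 B), so it starts at offset 2 + 2 = 4 and occupies 4 bytes.
Bytes at offsets 4..7: 8D E3 AC 8C.
Big-endian: lowest address holds the most-significant byte.
The bytes are already most-significant first: 0x8DE3AC8C.

0x8DE3AC8C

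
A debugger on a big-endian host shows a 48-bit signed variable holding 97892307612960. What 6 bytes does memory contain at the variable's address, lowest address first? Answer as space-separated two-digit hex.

59 08 54 38 B5 20

97892307612960 in hexadecimal, padded to 48 bits, is 0x59085438B520.
Split into bytes (most-significant first): 59 08 54 38 B5 20.
Big-endian stores the most-significant byte at the lowest address.
So the memory order matches the most-significant-first order: 59 08 54 38 B5 20.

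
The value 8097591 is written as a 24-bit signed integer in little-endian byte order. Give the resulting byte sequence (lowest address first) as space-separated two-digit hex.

37 8F 7B

8097591 in hexadecimal, padded to 24 bits, is 0x7B8F37.
Split into bytes (most-significant first): 7B 8F 37.
In little-endian order the low byte comes first in memory.
So at ascending addresses the bytes are 37 8F 7B.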